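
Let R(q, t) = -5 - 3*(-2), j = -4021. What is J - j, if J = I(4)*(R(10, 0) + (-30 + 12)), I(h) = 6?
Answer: 3919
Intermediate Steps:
R(q, t) = 1 (R(q, t) = -5 + 6 = 1)
J = -102 (J = 6*(1 + (-30 + 12)) = 6*(1 - 18) = 6*(-17) = -102)
J - j = -102 - 1*(-4021) = -102 + 4021 = 3919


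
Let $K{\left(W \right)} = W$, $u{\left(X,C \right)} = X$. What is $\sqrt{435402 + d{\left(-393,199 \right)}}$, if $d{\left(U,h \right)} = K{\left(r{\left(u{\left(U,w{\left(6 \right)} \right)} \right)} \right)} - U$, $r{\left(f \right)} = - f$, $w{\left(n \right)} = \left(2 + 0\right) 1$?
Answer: $2 \sqrt{109047} \approx 660.45$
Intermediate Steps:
$w{\left(n \right)} = 2$ ($w{\left(n \right)} = 2 \cdot 1 = 2$)
$d{\left(U,h \right)} = - 2 U$ ($d{\left(U,h \right)} = - U - U = - 2 U$)
$\sqrt{435402 + d{\left(-393,199 \right)}} = \sqrt{435402 - -786} = \sqrt{435402 + 786} = \sqrt{436188} = 2 \sqrt{109047}$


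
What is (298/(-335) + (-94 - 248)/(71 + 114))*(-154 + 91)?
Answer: 427644/2479 ≈ 172.51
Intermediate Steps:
(298/(-335) + (-94 - 248)/(71 + 114))*(-154 + 91) = (298*(-1/335) - 342/185)*(-63) = (-298/335 - 342*1/185)*(-63) = (-298/335 - 342/185)*(-63) = -6788/2479*(-63) = 427644/2479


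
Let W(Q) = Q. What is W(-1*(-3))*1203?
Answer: 3609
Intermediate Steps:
W(-1*(-3))*1203 = -1*(-3)*1203 = 3*1203 = 3609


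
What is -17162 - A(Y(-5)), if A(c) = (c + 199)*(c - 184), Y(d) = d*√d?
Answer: 19579 + 75*I*√5 ≈ 19579.0 + 167.71*I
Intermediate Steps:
Y(d) = d^(3/2)
A(c) = (-184 + c)*(199 + c) (A(c) = (199 + c)*(-184 + c) = (-184 + c)*(199 + c))
-17162 - A(Y(-5)) = -17162 - (-36616 + ((-5)^(3/2))² + 15*(-5)^(3/2)) = -17162 - (-36616 + (-5*I*√5)² + 15*(-5*I*√5)) = -17162 - (-36616 - 125 - 75*I*√5) = -17162 - (-36741 - 75*I*√5) = -17162 + (36741 + 75*I*√5) = 19579 + 75*I*√5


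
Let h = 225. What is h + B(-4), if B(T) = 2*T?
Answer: 217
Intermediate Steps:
h + B(-4) = 225 + 2*(-4) = 225 - 8 = 217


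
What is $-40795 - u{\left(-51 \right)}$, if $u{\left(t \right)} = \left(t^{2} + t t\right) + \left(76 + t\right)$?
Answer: $-46022$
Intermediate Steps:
$u{\left(t \right)} = 76 + t + 2 t^{2}$ ($u{\left(t \right)} = \left(t^{2} + t^{2}\right) + \left(76 + t\right) = 2 t^{2} + \left(76 + t\right) = 76 + t + 2 t^{2}$)
$-40795 - u{\left(-51 \right)} = -40795 - \left(76 - 51 + 2 \left(-51\right)^{2}\right) = -40795 - \left(76 - 51 + 2 \cdot 2601\right) = -40795 - \left(76 - 51 + 5202\right) = -40795 - 5227 = -46022$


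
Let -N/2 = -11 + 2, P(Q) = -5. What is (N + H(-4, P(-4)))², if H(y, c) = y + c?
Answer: 81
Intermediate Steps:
H(y, c) = c + y
N = 18 (N = -2*(-11 + 2) = -2*(-9) = 18)
(N + H(-4, P(-4)))² = (18 + (-5 - 4))² = (18 - 9)² = 9² = 81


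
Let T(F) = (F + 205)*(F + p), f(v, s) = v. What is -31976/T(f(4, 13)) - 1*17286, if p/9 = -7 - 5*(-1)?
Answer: -3610490/209 ≈ -17275.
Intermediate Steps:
p = -18 (p = 9*(-7 - 5*(-1)) = 9*(-7 + 5) = 9*(-2) = -18)
T(F) = (-18 + F)*(205 + F) (T(F) = (F + 205)*(F - 18) = (205 + F)*(-18 + F) = (-18 + F)*(205 + F))
-31976/T(f(4, 13)) - 1*17286 = -31976/(-3690 + 4**2 + 187*4) - 1*17286 = -31976/(-3690 + 16 + 748) - 17286 = -31976/(-2926) - 17286 = -31976*(-1/2926) - 17286 = 2284/209 - 17286 = -3610490/209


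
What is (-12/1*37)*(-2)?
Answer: 888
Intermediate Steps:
(-12/1*37)*(-2) = (-12*1*37)*(-2) = -12*37*(-2) = -444*(-2) = 888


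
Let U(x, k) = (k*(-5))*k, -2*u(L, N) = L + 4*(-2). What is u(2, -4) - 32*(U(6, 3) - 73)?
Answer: 3779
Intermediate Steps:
u(L, N) = 4 - L/2 (u(L, N) = -(L + 4*(-2))/2 = -(L - 8)/2 = -(-8 + L)/2 = 4 - L/2)
U(x, k) = -5*k**2 (U(x, k) = (-5*k)*k = -5*k**2)
u(2, -4) - 32*(U(6, 3) - 73) = (4 - 1/2*2) - 32*(-5*3**2 - 73) = (4 - 1) - 32*(-5*9 - 73) = 3 - 32*(-45 - 73) = 3 - 32*(-118) = 3 + 3776 = 3779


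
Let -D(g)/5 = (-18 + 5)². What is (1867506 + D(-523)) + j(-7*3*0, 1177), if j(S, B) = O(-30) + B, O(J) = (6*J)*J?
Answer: 1873238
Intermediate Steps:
O(J) = 6*J²
D(g) = -845 (D(g) = -5*(-18 + 5)² = -5*(-13)² = -5*169 = -845)
j(S, B) = 5400 + B (j(S, B) = 6*(-30)² + B = 6*900 + B = 5400 + B)
(1867506 + D(-523)) + j(-7*3*0, 1177) = (1867506 - 845) + (5400 + 1177) = 1866661 + 6577 = 1873238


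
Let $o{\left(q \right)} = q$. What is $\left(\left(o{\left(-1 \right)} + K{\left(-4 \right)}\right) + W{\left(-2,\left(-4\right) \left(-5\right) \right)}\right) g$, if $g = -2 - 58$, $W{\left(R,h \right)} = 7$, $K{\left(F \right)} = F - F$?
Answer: $-360$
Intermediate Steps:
$K{\left(F \right)} = 0$
$g = -60$ ($g = -2 - 58 = -60$)
$\left(\left(o{\left(-1 \right)} + K{\left(-4 \right)}\right) + W{\left(-2,\left(-4\right) \left(-5\right) \right)}\right) g = \left(\left(-1 + 0\right) + 7\right) \left(-60\right) = \left(-1 + 7\right) \left(-60\right) = 6 \left(-60\right) = -360$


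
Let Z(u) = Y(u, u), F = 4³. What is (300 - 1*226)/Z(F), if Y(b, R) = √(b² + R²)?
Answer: 37*√2/64 ≈ 0.81759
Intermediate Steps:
F = 64
Y(b, R) = √(R² + b²)
Z(u) = √2*√(u²) (Z(u) = √(u² + u²) = √(2*u²) = √2*√(u²))
(300 - 1*226)/Z(F) = (300 - 1*226)/((√2*√(64²))) = (300 - 226)/((√2*√4096)) = 74/((√2*64)) = 74/((64*√2)) = 74*(√2/128) = 37*√2/64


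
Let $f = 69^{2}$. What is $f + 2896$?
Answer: $7657$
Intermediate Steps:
$f = 4761$
$f + 2896 = 4761 + 2896 = 7657$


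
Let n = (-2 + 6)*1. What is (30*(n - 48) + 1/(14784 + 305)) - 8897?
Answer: -154164312/15089 ≈ -10217.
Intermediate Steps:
n = 4 (n = 4*1 = 4)
(30*(n - 48) + 1/(14784 + 305)) - 8897 = (30*(4 - 48) + 1/(14784 + 305)) - 8897 = (30*(-44) + 1/15089) - 8897 = (-1320 + 1/15089) - 8897 = -19917479/15089 - 8897 = -154164312/15089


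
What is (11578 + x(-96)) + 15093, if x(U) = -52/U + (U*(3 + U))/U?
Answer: 637885/24 ≈ 26579.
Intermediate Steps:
x(U) = 3 + U - 52/U (x(U) = -52/U + (3 + U) = 3 + U - 52/U)
(11578 + x(-96)) + 15093 = (11578 + (3 - 96 - 52/(-96))) + 15093 = (11578 + (3 - 96 - 52*(-1/96))) + 15093 = (11578 + (3 - 96 + 13/24)) + 15093 = (11578 - 2219/24) + 15093 = 275653/24 + 15093 = 637885/24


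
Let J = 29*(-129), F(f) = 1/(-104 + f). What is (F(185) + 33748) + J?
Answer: 2430568/81 ≈ 30007.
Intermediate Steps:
J = -3741
(F(185) + 33748) + J = (1/(-104 + 185) + 33748) - 3741 = (1/81 + 33748) - 3741 = 2733589/81 - 3741 = 2430568/81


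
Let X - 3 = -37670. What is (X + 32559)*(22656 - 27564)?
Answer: 25070064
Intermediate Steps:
X = -37667 (X = 3 - 37670 = -37667)
(X + 32559)*(22656 - 27564) = (-37667 + 32559)*(22656 - 27564) = -5108*(-4908) = 25070064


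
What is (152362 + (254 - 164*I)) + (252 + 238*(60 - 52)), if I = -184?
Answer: 184948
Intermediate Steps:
(152362 + (254 - 164*I)) + (252 + 238*(60 - 52)) = (152362 + (254 - 164*(-184))) + (252 + 238*(60 - 52)) = (152362 + (254 + 30176)) + (252 + 238*8) = (152362 + 30430) + (252 + 1904) = 182792 + 2156 = 184948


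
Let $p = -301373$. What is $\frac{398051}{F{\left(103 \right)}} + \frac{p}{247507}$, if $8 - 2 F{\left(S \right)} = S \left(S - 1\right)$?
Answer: $- \frac{100102315734}{1299164243} \approx -77.051$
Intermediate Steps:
$F{\left(S \right)} = 4 - \frac{S \left(-1 + S\right)}{2}$ ($F{\left(S \right)} = 4 - \frac{S \left(S - 1\right)}{2} = 4 - \frac{S \left(-1 + S\right)}{2}$)
$\frac{398051}{F{\left(103 \right)}} + \frac{p}{247507} = \frac{398051}{4 + \frac{1}{2} \cdot 103 - \frac{103^{2}}{2}} - \frac{301373}{247507} = \frac{398051}{4 + \frac{103}{2} - \frac{10609}{2}} - \frac{301373}{247507} = \frac{398051}{-5249} - \frac{301373}{247507} = 398051 \left(- \frac{1}{5249}\right) - \frac{301373}{247507} = - \frac{398051}{5249} - \frac{301373}{247507} = - \frac{100102315734}{1299164243}$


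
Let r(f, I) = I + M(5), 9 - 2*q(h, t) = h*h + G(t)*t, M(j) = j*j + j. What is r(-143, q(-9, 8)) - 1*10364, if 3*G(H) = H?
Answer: -31142/3 ≈ -10381.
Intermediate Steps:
G(H) = H/3
M(j) = j + j**2 (M(j) = j**2 + j = j + j**2)
q(h, t) = 9/2 - h**2/2 - t**2/6 (q(h, t) = 9/2 - (h*h + (t/3)*t)/2 = 9/2 - (h**2 + t**2/3)/2 = 9/2 + (-h**2/2 - t**2/6) = 9/2 - h**2/2 - t**2/6)
r(f, I) = 30 + I (r(f, I) = I + 5*(1 + 5) = I + 5*6 = I + 30 = 30 + I)
r(-143, q(-9, 8)) - 1*10364 = (30 + (9/2 - 1/2*(-9)**2 - 1/6*8**2)) - 1*10364 = (30 + (9/2 - 1/2*81 - 1/6*64)) - 10364 = (30 + (9/2 - 81/2 - 32/3)) - 10364 = (30 - 140/3) - 10364 = -50/3 - 10364 = -31142/3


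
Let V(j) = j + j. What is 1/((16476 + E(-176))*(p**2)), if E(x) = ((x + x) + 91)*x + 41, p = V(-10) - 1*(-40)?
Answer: 1/24981200 ≈ 4.0030e-8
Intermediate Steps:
V(j) = 2*j
p = 20 (p = 2*(-10) - 1*(-40) = -20 + 40 = 20)
E(x) = 41 + x*(91 + 2*x) (E(x) = (2*x + 91)*x + 41 = (91 + 2*x)*x + 41 = x*(91 + 2*x) + 41 = 41 + x*(91 + 2*x))
1/((16476 + E(-176))*(p**2)) = 1/((16476 + (41 + 2*(-176)**2 + 91*(-176)))*(20**2)) = 1/((16476 + (41 + 2*30976 - 16016))*400) = (1/400)/(16476 + (41 + 61952 - 16016)) = (1/400)/(16476 + 45977) = (1/400)/62453 = (1/62453)*(1/400) = 1/24981200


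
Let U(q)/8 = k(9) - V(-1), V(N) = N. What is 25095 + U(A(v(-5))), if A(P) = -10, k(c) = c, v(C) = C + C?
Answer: 25175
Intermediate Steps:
v(C) = 2*C
U(q) = 80 (U(q) = 8*(9 - 1*(-1)) = 8*(9 + 1) = 8*10 = 80)
25095 + U(A(v(-5))) = 25095 + 80 = 25175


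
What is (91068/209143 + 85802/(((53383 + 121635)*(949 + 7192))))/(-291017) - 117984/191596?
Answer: -1278958193432502604128109/2076914484558079307494661 ≈ -0.61580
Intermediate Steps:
(91068/209143 + 85802/(((53383 + 121635)*(949 + 7192))))/(-291017) - 117984/191596 = (91068*(1/209143) + 85802/((175018*8141)))*(-1/291017) - 117984*1/191596 = (91068/209143 + 85802/1424821538)*(-1/291017) - 29496/47899 = (91068/209143 + 85802*(1/1424821538))*(-1/291017) - 29496/47899 = (91068/209143 + 42901/712410769)*(-1/291017) - 29496/47899 = (64886796355135/148995725460967)*(-1/291017) - 29496/47899 = -64886796355135/43360289036474233439 - 29496/47899 = -1278958193432502604128109/2076914484558079307494661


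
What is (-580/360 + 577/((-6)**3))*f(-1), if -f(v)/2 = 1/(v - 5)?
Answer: -925/648 ≈ -1.4275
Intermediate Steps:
f(v) = -2/(-5 + v) (f(v) = -2/(v - 5) = -2/(-5 + v))
(-580/360 + 577/((-6)**3))*f(-1) = (-580/360 + 577/((-6)**3))*(-2/(-5 - 1)) = (-580*1/360 + 577/(-216))*(-2/(-6)) = (-29/18 + 577*(-1/216))*(-2*(-1/6)) = (-29/18 - 577/216)*(1/3) = -925/216*1/3 = -925/648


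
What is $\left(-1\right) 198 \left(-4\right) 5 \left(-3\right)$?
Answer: $-11880$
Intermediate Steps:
$\left(-1\right) 198 \left(-4\right) 5 \left(-3\right) = - 198 \left(\left(-20\right) \left(-3\right)\right) = \left(-198\right) 60 = -11880$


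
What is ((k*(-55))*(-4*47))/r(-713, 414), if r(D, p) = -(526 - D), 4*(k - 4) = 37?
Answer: -137005/1239 ≈ -110.58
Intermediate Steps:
k = 53/4 (k = 4 + (¼)*37 = 4 + 37/4 = 53/4 ≈ 13.250)
r(D, p) = -526 + D
((k*(-55))*(-4*47))/r(-713, 414) = (((53/4)*(-55))*(-4*47))/(-526 - 713) = -2915/4*(-188)/(-1239) = 137005*(-1/1239) = -137005/1239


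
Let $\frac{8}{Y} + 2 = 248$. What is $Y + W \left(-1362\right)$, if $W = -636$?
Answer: $\frac{106546540}{123} \approx 8.6623 \cdot 10^{5}$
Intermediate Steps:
$Y = \frac{4}{123}$ ($Y = \frac{8}{-2 + 248} = \frac{8}{246} = 8 \cdot \frac{1}{246} = \frac{4}{123} \approx 0.03252$)
$Y + W \left(-1362\right) = \frac{4}{123} - -866232 = \frac{4}{123} + 866232 = \frac{106546540}{123}$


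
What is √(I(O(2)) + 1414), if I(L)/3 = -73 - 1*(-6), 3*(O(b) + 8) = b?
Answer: √1213 ≈ 34.828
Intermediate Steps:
O(b) = -8 + b/3
I(L) = -201 (I(L) = 3*(-73 - 1*(-6)) = 3*(-73 + 6) = 3*(-67) = -201)
√(I(O(2)) + 1414) = √(-201 + 1414) = √1213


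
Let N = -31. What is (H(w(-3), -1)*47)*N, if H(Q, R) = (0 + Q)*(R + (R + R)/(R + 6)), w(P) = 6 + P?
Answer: 30597/5 ≈ 6119.4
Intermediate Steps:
H(Q, R) = Q*(R + 2*R/(6 + R)) (H(Q, R) = Q*(R + (2*R)/(6 + R)) = Q*(R + 2*R/(6 + R)))
(H(w(-3), -1)*47)*N = (((6 - 3)*(-1)*(8 - 1)/(6 - 1))*47)*(-31) = ((3*(-1)*7/5)*47)*(-31) = ((3*(-1)*(1/5)*7)*47)*(-31) = -21/5*47*(-31) = -987/5*(-31) = 30597/5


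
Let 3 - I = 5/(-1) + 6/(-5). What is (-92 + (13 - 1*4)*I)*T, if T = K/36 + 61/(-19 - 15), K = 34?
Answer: 1196/153 ≈ 7.8170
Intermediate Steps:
I = 46/5 (I = 3 - (5/(-1) + 6/(-5)) = 3 - (5*(-1) + 6*(-⅕)) = 3 - (-5 - 6/5) = 3 - 1*(-31/5) = 3 + 31/5 = 46/5 ≈ 9.2000)
T = -130/153 (T = 34/36 + 61/(-19 - 15) = 34*(1/36) + 61/(-34) = 17/18 + 61*(-1/34) = 17/18 - 61/34 = -130/153 ≈ -0.84967)
(-92 + (13 - 1*4)*I)*T = (-92 + (13 - 1*4)*(46/5))*(-130/153) = (-92 + (13 - 4)*(46/5))*(-130/153) = (-92 + 9*(46/5))*(-130/153) = (-92 + 414/5)*(-130/153) = -46/5*(-130/153) = 1196/153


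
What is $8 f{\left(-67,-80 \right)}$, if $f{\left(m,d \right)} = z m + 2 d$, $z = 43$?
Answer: $-24328$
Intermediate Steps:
$f{\left(m,d \right)} = 2 d + 43 m$ ($f{\left(m,d \right)} = 43 m + 2 d = 2 d + 43 m$)
$8 f{\left(-67,-80 \right)} = 8 \left(2 \left(-80\right) + 43 \left(-67\right)\right) = 8 \left(-160 - 2881\right) = 8 \left(-3041\right) = -24328$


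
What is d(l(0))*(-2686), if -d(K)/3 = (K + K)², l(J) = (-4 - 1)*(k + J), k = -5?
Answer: 20145000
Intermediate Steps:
l(J) = 25 - 5*J (l(J) = (-4 - 1)*(-5 + J) = -5*(-5 + J) = 25 - 5*J)
d(K) = -12*K² (d(K) = -3*(K + K)² = -3*4*K² = -12*K²)
d(l(0))*(-2686) = -12*(25 - 5*0)²*(-2686) = -12*(25 + 0)²*(-2686) = -12*25²*(-2686) = -12*625*(-2686) = -7500*(-2686) = 20145000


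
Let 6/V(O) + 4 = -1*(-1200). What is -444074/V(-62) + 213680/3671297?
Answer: -974935870657804/11013891 ≈ -8.8519e+7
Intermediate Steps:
V(O) = 3/598 (V(O) = 6/(-4 - 1*(-1200)) = 6/(-4 + 1200) = 6/1196 = 6*(1/1196) = 3/598)
-444074/V(-62) + 213680/3671297 = -444074/3/598 + 213680/3671297 = -444074*598/3 + 213680*(1/3671297) = -265556252/3 + 213680/3671297 = -974935870657804/11013891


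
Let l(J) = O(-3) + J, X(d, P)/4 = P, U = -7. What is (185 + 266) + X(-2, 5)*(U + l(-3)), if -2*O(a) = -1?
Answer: 261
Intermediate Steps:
O(a) = 1/2 (O(a) = -1/2*(-1) = 1/2)
X(d, P) = 4*P
l(J) = 1/2 + J
(185 + 266) + X(-2, 5)*(U + l(-3)) = (185 + 266) + (4*5)*(-7 + (1/2 - 3)) = 451 + 20*(-7 - 5/2) = 451 + 20*(-19/2) = 451 - 190 = 261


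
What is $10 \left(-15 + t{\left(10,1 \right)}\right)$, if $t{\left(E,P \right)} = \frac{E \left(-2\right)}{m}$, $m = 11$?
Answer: $- \frac{1850}{11} \approx -168.18$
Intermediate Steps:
$t{\left(E,P \right)} = - \frac{2 E}{11}$ ($t{\left(E,P \right)} = \frac{E \left(-2\right)}{11} = - 2 E \frac{1}{11} = - \frac{2 E}{11}$)
$10 \left(-15 + t{\left(10,1 \right)}\right) = 10 \left(-15 - \frac{20}{11}\right) = 10 \left(- \frac{185}{11}\right) = - \frac{1850}{11}$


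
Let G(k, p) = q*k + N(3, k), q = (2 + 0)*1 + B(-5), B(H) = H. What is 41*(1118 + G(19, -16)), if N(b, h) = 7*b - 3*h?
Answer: 42025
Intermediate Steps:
N(b, h) = -3*h + 7*b
q = -3 (q = (2 + 0)*1 - 5 = 2*1 - 5 = 2 - 5 = -3)
G(k, p) = 21 - 6*k (G(k, p) = -3*k + (-3*k + 7*3) = -3*k + (-3*k + 21) = -3*k + (21 - 3*k) = 21 - 6*k)
41*(1118 + G(19, -16)) = 41*(1118 + (21 - 6*19)) = 41*(1118 + (21 - 114)) = 41*(1118 - 93) = 41*1025 = 42025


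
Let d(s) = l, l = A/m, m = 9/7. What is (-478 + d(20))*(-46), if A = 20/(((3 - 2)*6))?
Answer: 590456/27 ≈ 21869.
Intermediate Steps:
m = 9/7 (m = 9*(1/7) = 9/7 ≈ 1.2857)
A = 10/3 (A = 20/((1*6)) = 20/6 = 20*(1/6) = 10/3 ≈ 3.3333)
l = 70/27 (l = 10/(3*(9/7)) = (10/3)*(7/9) = 70/27 ≈ 2.5926)
d(s) = 70/27
(-478 + d(20))*(-46) = (-478 + 70/27)*(-46) = -12836/27*(-46) = 590456/27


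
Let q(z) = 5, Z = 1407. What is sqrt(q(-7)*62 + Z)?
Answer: sqrt(1717) ≈ 41.437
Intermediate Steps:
sqrt(q(-7)*62 + Z) = sqrt(5*62 + 1407) = sqrt(310 + 1407) = sqrt(1717)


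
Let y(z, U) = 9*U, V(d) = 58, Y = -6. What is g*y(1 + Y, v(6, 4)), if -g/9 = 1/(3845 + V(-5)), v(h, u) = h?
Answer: -162/1301 ≈ -0.12452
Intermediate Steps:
g = -3/1301 (g = -9/(3845 + 58) = -9/3903 = -9*1/3903 = -3/1301 ≈ -0.0023059)
g*y(1 + Y, v(6, 4)) = -27*6/1301 = -3/1301*54 = -162/1301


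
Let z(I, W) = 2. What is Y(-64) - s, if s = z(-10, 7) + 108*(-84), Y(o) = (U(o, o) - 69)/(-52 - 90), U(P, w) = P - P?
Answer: 1288009/142 ≈ 9070.5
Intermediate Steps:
U(P, w) = 0
Y(o) = 69/142 (Y(o) = (0 - 69)/(-52 - 90) = -69/(-142) = -69*(-1/142) = 69/142)
s = -9070 (s = 2 + 108*(-84) = 2 - 9072 = -9070)
Y(-64) - s = 69/142 - 1*(-9070) = 69/142 + 9070 = 1288009/142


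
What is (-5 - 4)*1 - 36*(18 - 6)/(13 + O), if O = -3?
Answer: -261/5 ≈ -52.200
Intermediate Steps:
(-5 - 4)*1 - 36*(18 - 6)/(13 + O) = (-5 - 4)*1 - 36*(18 - 6)/(13 - 3) = -9*1 - 432/10 = -9 - 432/10 = -9 - 36*6/5 = -9 - 216/5 = -261/5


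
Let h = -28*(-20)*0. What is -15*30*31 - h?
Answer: -13950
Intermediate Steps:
h = 0 (h = 560*0 = 0)
-15*30*31 - h = -15*30*31 - 1*0 = -450*31 + 0 = -13950 + 0 = -13950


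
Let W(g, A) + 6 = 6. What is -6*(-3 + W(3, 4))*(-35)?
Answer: -630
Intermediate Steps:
W(g, A) = 0 (W(g, A) = -6 + 6 = 0)
-6*(-3 + W(3, 4))*(-35) = -6*(-3 + 0)*(-35) = -6*(-3)*(-35) = 18*(-35) = -630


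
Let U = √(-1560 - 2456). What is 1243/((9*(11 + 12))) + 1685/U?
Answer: 1243/207 - 1685*I*√251/1004 ≈ 6.0048 - 26.589*I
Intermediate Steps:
U = 4*I*√251 (U = √(-4016) = 4*I*√251 ≈ 63.372*I)
1243/((9*(11 + 12))) + 1685/U = 1243/((9*(11 + 12))) + 1685/((4*I*√251)) = 1243/((9*23)) + 1685*(-I*√251/1004) = 1243/207 - 1685*I*√251/1004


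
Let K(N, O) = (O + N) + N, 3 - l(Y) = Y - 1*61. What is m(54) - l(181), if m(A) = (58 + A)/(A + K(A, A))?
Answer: 3173/27 ≈ 117.52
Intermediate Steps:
l(Y) = 64 - Y (l(Y) = 3 - (Y - 1*61) = 3 - (Y - 61) = 3 - (-61 + Y) = 3 + (61 - Y) = 64 - Y)
K(N, O) = O + 2*N (K(N, O) = (N + O) + N = O + 2*N)
m(A) = (58 + A)/(4*A) (m(A) = (58 + A)/(A + (A + 2*A)) = (58 + A)/(A + 3*A) = (58 + A)/((4*A)) = (58 + A)*(1/(4*A)) = (58 + A)/(4*A))
m(54) - l(181) = (¼)*(58 + 54)/54 - (64 - 1*181) = (¼)*(1/54)*112 - (64 - 181) = 14/27 - 1*(-117) = 14/27 + 117 = 3173/27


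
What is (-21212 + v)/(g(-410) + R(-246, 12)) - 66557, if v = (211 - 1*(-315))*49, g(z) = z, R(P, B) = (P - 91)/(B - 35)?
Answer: -605307727/9093 ≈ -66569.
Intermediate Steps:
R(P, B) = (-91 + P)/(-35 + B)
v = 25774 (v = (211 + 315)*49 = 526*49 = 25774)
(-21212 + v)/(g(-410) + R(-246, 12)) - 66557 = (-21212 + 25774)/(-410 + (-91 - 246)/(-35 + 12)) - 66557 = 4562/(-410 - 337/(-23)) - 66557 = 4562/(-410 - 1/23*(-337)) - 66557 = 4562/(-410 + 337/23) - 66557 = 4562/(-9093/23) - 66557 = 4562*(-23/9093) - 66557 = -104926/9093 - 66557 = -605307727/9093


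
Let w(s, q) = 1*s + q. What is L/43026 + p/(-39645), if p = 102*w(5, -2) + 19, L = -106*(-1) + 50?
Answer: -259961/56858859 ≈ -0.0045720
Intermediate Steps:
L = 156 (L = 106 + 50 = 156)
w(s, q) = q + s (w(s, q) = s + q = q + s)
p = 325 (p = 102*(-2 + 5) + 19 = 102*3 + 19 = 306 + 19 = 325)
L/43026 + p/(-39645) = 156/43026 + 325/(-39645) = 156*(1/43026) + 325*(-1/39645) = 26/7171 - 65/7929 = -259961/56858859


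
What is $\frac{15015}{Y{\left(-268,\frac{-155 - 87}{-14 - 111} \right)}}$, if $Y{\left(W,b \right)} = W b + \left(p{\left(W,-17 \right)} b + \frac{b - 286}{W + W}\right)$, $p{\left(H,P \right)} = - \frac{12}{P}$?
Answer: $- \frac{388683750}{13381993} \approx -29.045$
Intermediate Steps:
$Y{\left(W,b \right)} = \frac{12 b}{17} + W b + \frac{-286 + b}{2 W}$ ($Y{\left(W,b \right)} = W b + \left(- \frac{12}{-17} b + \frac{b - 286}{W + W}\right) = W b + \left(\left(-12\right) \left(- \frac{1}{17}\right) b + \frac{-286 + b}{2 W}\right) = W b + \left(\frac{12 b}{17} + \left(-286 + b\right) \frac{1}{2 W}\right) = W b + \left(\frac{12 b}{17} + \frac{-286 + b}{2 W}\right) = \frac{12 b}{17} + W b + \frac{-286 + b}{2 W}$)
$\frac{15015}{Y{\left(-268,\frac{-155 - 87}{-14 - 111} \right)}} = \frac{15015}{\frac{1}{-268} \left(-143 + \frac{\left(-155 - 87\right) \frac{1}{-14 - 111}}{2} + \frac{1}{17} \left(-268\right) \frac{-155 - 87}{-14 - 111} \left(12 + 17 \left(-268\right)\right)\right)} = \frac{15015}{\left(- \frac{1}{268}\right) \left(-143 + \frac{\left(-242\right) \frac{1}{-125}}{2} + \frac{1}{17} \left(-268\right) \left(- \frac{242}{-125}\right) \left(12 - 4556\right)\right)} = \frac{15015}{\left(- \frac{1}{268}\right) \left(-143 + \frac{\left(-242\right) \left(- \frac{1}{125}\right)}{2} + \frac{1}{17} \left(-268\right) \left(\left(-242\right) \left(- \frac{1}{125}\right)\right) \left(-4544\right)\right)} = \frac{15015}{\left(- \frac{1}{268}\right) \left(-143 + \frac{1}{2} \cdot \frac{242}{125} + \frac{1}{17} \left(-268\right) \frac{242}{125} \left(-4544\right)\right)} = \frac{15015}{\left(- \frac{1}{268}\right) \left(-143 + \frac{121}{125} + \frac{294705664}{2125}\right)} = \frac{15015}{\left(- \frac{1}{268}\right) \frac{294403846}{2125}} = \frac{15015}{- \frac{147201923}{284750}} = 15015 \left(- \frac{284750}{147201923}\right) = - \frac{388683750}{13381993}$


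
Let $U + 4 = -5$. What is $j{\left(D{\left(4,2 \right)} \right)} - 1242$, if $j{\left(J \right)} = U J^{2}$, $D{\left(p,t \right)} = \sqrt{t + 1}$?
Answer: $-1269$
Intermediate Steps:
$U = -9$ ($U = -4 - 5 = -9$)
$D{\left(p,t \right)} = \sqrt{1 + t}$
$j{\left(J \right)} = - 9 J^{2}$
$j{\left(D{\left(4,2 \right)} \right)} - 1242 = - 9 \left(\sqrt{1 + 2}\right)^{2} - 1242 = - 9 \left(\sqrt{3}\right)^{2} - 1242 = \left(-9\right) 3 - 1242 = -27 - 1242 = -1269$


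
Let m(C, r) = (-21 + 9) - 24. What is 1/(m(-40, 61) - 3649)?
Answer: -1/3685 ≈ -0.00027137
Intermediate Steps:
m(C, r) = -36 (m(C, r) = -12 - 24 = -36)
1/(m(-40, 61) - 3649) = 1/(-36 - 3649) = 1/(-3685) = -1/3685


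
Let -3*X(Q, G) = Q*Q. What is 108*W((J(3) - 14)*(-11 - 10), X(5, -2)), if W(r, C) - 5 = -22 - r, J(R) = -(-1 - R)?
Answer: -24516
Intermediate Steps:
X(Q, G) = -Q**2/3 (X(Q, G) = -Q*Q/3 = -Q**2/3)
J(R) = 1 + R
W(r, C) = -17 - r (W(r, C) = 5 + (-22 - r) = -17 - r)
108*W((J(3) - 14)*(-11 - 10), X(5, -2)) = 108*(-17 - ((1 + 3) - 14)*(-11 - 10)) = 108*(-17 - (4 - 14)*(-21)) = 108*(-17 - (-10)*(-21)) = 108*(-17 - 1*210) = 108*(-17 - 210) = 108*(-227) = -24516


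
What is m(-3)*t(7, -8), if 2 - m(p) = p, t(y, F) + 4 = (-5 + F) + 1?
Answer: -80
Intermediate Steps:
t(y, F) = -8 + F (t(y, F) = -4 + ((-5 + F) + 1) = -4 + (-4 + F) = -8 + F)
m(p) = 2 - p
m(-3)*t(7, -8) = (2 - 1*(-3))*(-8 - 8) = (2 + 3)*(-16) = 5*(-16) = -80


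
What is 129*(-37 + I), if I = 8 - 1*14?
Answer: -5547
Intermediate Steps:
I = -6 (I = 8 - 14 = -6)
129*(-37 + I) = 129*(-37 - 6) = 129*(-43) = -5547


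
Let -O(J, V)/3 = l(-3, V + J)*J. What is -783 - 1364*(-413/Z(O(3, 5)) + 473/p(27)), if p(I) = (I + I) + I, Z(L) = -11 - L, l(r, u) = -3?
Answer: -36278251/1539 ≈ -23573.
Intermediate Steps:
O(J, V) = 9*J (O(J, V) = -(-9)*J = 9*J)
p(I) = 3*I (p(I) = 2*I + I = 3*I)
-783 - 1364*(-413/Z(O(3, 5)) + 473/p(27)) = -783 - 1364*(-413/(-11 - 9*3) + 473/((3*27))) = -783 - 1364*(-413/(-11 - 1*27) + 473/81) = -783 - 1364*(-413/(-11 - 27) + 473*(1/81)) = -783 - 1364*(-413/(-38) + 473/81) = -783 - 1364*(-413*(-1/38) + 473/81) = -783 - 1364*(413/38 + 473/81) = -783 - 1364*51427/3078 = -783 - 35073214/1539 = -36278251/1539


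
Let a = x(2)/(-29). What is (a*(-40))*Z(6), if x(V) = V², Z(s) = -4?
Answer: -640/29 ≈ -22.069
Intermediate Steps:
a = -4/29 (a = 2²/(-29) = 4*(-1/29) = -4/29 ≈ -0.13793)
(a*(-40))*Z(6) = -4/29*(-40)*(-4) = (160/29)*(-4) = -640/29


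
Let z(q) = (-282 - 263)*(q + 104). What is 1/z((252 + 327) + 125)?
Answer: -1/440360 ≈ -2.2709e-6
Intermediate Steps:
z(q) = -56680 - 545*q (z(q) = -545*(104 + q) = -56680 - 545*q)
1/z((252 + 327) + 125) = 1/(-56680 - 545*((252 + 327) + 125)) = 1/(-56680 - 545*(579 + 125)) = 1/(-56680 - 545*704) = 1/(-56680 - 383680) = 1/(-440360) = -1/440360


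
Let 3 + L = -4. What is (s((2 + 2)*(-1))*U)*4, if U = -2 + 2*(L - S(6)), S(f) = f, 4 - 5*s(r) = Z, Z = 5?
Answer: 112/5 ≈ 22.400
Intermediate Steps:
L = -7 (L = -3 - 4 = -7)
s(r) = -1/5 (s(r) = 4/5 - 1/5*5 = 4/5 - 1 = -1/5)
U = -28 (U = -2 + 2*(-7 - 1*6) = -2 + 2*(-7 - 6) = -2 + 2*(-13) = -2 - 26 = -28)
(s((2 + 2)*(-1))*U)*4 = -1/5*(-28)*4 = (28/5)*4 = 112/5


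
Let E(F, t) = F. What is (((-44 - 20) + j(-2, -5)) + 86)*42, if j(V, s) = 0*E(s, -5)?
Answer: 924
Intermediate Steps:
j(V, s) = 0 (j(V, s) = 0*s = 0)
(((-44 - 20) + j(-2, -5)) + 86)*42 = (((-44 - 20) + 0) + 86)*42 = ((-64 + 0) + 86)*42 = (-64 + 86)*42 = 22*42 = 924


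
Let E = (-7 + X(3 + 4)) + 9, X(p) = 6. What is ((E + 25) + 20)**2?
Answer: 2809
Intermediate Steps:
E = 8 (E = (-7 + 6) + 9 = -1 + 9 = 8)
((E + 25) + 20)**2 = ((8 + 25) + 20)**2 = (33 + 20)**2 = 53**2 = 2809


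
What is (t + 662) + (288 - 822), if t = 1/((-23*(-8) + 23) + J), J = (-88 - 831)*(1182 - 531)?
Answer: 76551935/598062 ≈ 128.00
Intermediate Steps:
J = -598269 (J = -919*651 = -598269)
t = -1/598062 (t = 1/((-23*(-8) + 23) - 598269) = 1/((184 + 23) - 598269) = 1/(207 - 598269) = 1/(-598062) = -1/598062 ≈ -1.6721e-6)
(t + 662) + (288 - 822) = (-1/598062 + 662) + (288 - 822) = 395917043/598062 - 534 = 76551935/598062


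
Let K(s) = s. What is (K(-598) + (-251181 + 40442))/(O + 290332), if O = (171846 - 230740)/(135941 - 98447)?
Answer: -3961934739/5442824557 ≈ -0.72792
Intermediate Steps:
O = -29447/18747 (O = -58894/37494 = -58894*1/37494 = -29447/18747 ≈ -1.5708)
(K(-598) + (-251181 + 40442))/(O + 290332) = (-598 + (-251181 + 40442))/(-29447/18747 + 290332) = (-598 - 210739)/(5442824557/18747) = -211337*18747/5442824557 = -3961934739/5442824557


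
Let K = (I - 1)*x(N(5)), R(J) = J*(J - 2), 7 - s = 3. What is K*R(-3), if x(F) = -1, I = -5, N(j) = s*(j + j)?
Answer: 90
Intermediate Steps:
s = 4 (s = 7 - 1*3 = 7 - 3 = 4)
R(J) = J*(-2 + J)
N(j) = 8*j (N(j) = 4*(j + j) = 4*(2*j) = 8*j)
K = 6 (K = (-5 - 1)*(-1) = -6*(-1) = 6)
K*R(-3) = 6*(-3*(-2 - 3)) = 6*(-3*(-5)) = 6*15 = 90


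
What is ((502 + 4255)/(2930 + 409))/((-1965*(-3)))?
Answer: 4757/19683405 ≈ 0.00024168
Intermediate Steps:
((502 + 4255)/(2930 + 409))/((-1965*(-3))) = (4757/3339)/5895 = (4757*(1/3339))*(1/5895) = (4757/3339)*(1/5895) = 4757/19683405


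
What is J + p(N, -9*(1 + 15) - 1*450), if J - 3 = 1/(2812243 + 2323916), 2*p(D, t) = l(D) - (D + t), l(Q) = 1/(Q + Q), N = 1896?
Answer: -2804588778105/4328069984 ≈ -648.00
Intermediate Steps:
l(Q) = 1/(2*Q)
p(D, t) = -D/2 - t/2 + 1/(4*D) (p(D, t) = (1/(2*D) - (D + t))/2 = (1/(2*D) + (-D - t))/2 = (1/(2*D) - D - t)/2 = -D/2 - t/2 + 1/(4*D))
J = 15408478/5136159 (J = 3 + 1/(2812243 + 2323916) = 3 + 1/5136159 = 15408478/5136159 ≈ 3.0000)
J + p(N, -9*(1 + 15) - 1*450) = 15408478/5136159 + (¼)*(1 - 2*1896*(1896 + (-9*(1 + 15) - 1*450)))/1896 = 15408478/5136159 + (¼)*(1/1896)*(1 - 2*1896*(1896 + (-9*16 - 450))) = 15408478/5136159 + (¼)*(1/1896)*(1 - 2*1896*(1896 + (-144 - 450))) = 15408478/5136159 + (¼)*(1/1896)*(1 - 2*1896*(1896 - 594)) = 15408478/5136159 + (¼)*(1/1896)*(1 - 2*1896*1302) = 15408478/5136159 + (¼)*(1/1896)*(1 - 4937184) = 15408478/5136159 + (¼)*(1/1896)*(-4937183) = 15408478/5136159 - 4937183/7584 = -2804588778105/4328069984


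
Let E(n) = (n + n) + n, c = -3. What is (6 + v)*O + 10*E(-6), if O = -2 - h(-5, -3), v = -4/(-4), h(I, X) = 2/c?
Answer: -568/3 ≈ -189.33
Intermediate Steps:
h(I, X) = -⅔ (h(I, X) = 2/(-3) = 2*(-⅓) = -⅔)
E(n) = 3*n (E(n) = 2*n + n = 3*n)
v = 1 (v = -4*(-¼) = 1)
O = -4/3 (O = -2 - 1*(-⅔) = -2 + ⅔ = -4/3 ≈ -1.3333)
(6 + v)*O + 10*E(-6) = (6 + 1)*(-4/3) + 10*(3*(-6)) = 7*(-4/3) + 10*(-18) = -28/3 - 180 = -568/3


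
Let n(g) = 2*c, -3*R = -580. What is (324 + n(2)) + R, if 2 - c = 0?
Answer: 1564/3 ≈ 521.33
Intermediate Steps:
c = 2 (c = 2 - 1*0 = 2 + 0 = 2)
R = 580/3 (R = -⅓*(-580) = 580/3 ≈ 193.33)
n(g) = 4 (n(g) = 2*2 = 4)
(324 + n(2)) + R = (324 + 4) + 580/3 = 328 + 580/3 = 1564/3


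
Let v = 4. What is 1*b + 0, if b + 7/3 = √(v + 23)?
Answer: -7/3 + 3*√3 ≈ 2.8628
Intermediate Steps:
b = -7/3 + 3*√3 (b = -7/3 + √(4 + 23) = -7/3 + √27 = -7/3 + 3*√3 ≈ 2.8628)
1*b + 0 = 1*(-7/3 + 3*√3) + 0 = (-7/3 + 3*√3) + 0 = -7/3 + 3*√3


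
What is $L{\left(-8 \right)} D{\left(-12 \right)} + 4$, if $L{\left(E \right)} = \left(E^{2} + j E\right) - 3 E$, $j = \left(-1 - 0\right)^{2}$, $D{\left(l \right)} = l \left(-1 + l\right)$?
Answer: $12484$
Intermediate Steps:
$j = 1$ ($j = \left(-1 + 0\right)^{2} = \left(-1\right)^{2} = 1$)
$L{\left(E \right)} = E^{2} - 2 E$ ($L{\left(E \right)} = \left(E^{2} + 1 E\right) - 3 E = \left(E^{2} + E\right) - 3 E = \left(E + E^{2}\right) - 3 E = E^{2} - 2 E$)
$L{\left(-8 \right)} D{\left(-12 \right)} + 4 = - 8 \left(-2 - 8\right) \left(- 12 \left(-1 - 12\right)\right) + 4 = \left(-8\right) \left(-10\right) \left(\left(-12\right) \left(-13\right)\right) + 4 = 80 \cdot 156 + 4 = 12480 + 4 = 12484$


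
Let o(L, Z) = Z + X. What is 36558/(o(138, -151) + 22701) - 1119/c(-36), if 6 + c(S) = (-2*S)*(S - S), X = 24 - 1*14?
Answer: 707333/3760 ≈ 188.12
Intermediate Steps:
X = 10 (X = 24 - 14 = 10)
c(S) = -6 (c(S) = -6 + (-2*S)*(S - S) = -6 - 2*S*0 = -6 + 0 = -6)
o(L, Z) = 10 + Z (o(L, Z) = Z + 10 = 10 + Z)
36558/(o(138, -151) + 22701) - 1119/c(-36) = 36558/((10 - 151) + 22701) - 1119/(-6) = 36558/(-141 + 22701) - 1119*(-⅙) = 36558/22560 + 373/2 = 36558*(1/22560) + 373/2 = 6093/3760 + 373/2 = 707333/3760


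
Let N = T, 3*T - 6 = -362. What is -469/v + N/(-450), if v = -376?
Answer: 383503/253800 ≈ 1.5110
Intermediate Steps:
T = -356/3 (T = 2 + (1/3)*(-362) = 2 - 362/3 = -356/3 ≈ -118.67)
N = -356/3 ≈ -118.67
-469/v + N/(-450) = -469/(-376) - 356/3/(-450) = -469*(-1/376) - 356/3*(-1/450) = 469/376 + 178/675 = 383503/253800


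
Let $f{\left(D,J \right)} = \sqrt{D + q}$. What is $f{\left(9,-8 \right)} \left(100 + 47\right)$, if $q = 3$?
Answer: $294 \sqrt{3} \approx 509.22$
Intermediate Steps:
$f{\left(D,J \right)} = \sqrt{3 + D}$ ($f{\left(D,J \right)} = \sqrt{D + 3} = \sqrt{3 + D}$)
$f{\left(9,-8 \right)} \left(100 + 47\right) = \sqrt{3 + 9} \left(100 + 47\right) = \sqrt{12} \cdot 147 = 2 \sqrt{3} \cdot 147 = 294 \sqrt{3}$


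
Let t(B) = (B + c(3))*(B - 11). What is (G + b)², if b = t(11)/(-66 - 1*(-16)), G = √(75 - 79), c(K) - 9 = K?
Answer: -4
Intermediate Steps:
c(K) = 9 + K
G = 2*I (G = √(-4) = 2*I ≈ 2.0*I)
t(B) = (-11 + B)*(12 + B) (t(B) = (B + (9 + 3))*(B - 11) = (B + 12)*(-11 + B) = (12 + B)*(-11 + B) = (-11 + B)*(12 + B))
b = 0 (b = (-132 + 11 + 11²)/(-66 - 1*(-16)) = (-132 + 11 + 121)/(-66 + 16) = 0/(-50) = 0*(-1/50) = 0)
(G + b)² = (2*I + 0)² = (2*I)² = -4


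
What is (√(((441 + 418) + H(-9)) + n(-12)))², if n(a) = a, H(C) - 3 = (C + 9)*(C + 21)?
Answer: 850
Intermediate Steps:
H(C) = 3 + (9 + C)*(21 + C) (H(C) = 3 + (C + 9)*(C + 21) = 3 + (9 + C)*(21 + C))
(√(((441 + 418) + H(-9)) + n(-12)))² = (√(((441 + 418) + (192 + (-9)² + 30*(-9))) - 12))² = (√((859 + (192 + 81 - 270)) - 12))² = (√((859 + 3) - 12))² = (√(862 - 12))² = (√850)² = (5*√34)² = 850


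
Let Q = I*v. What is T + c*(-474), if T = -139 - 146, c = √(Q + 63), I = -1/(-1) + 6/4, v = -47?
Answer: -285 - 237*I*√218 ≈ -285.0 - 3499.3*I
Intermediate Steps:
I = 5/2 (I = -1*(-1) + 6*(¼) = 1 + 3/2 = 5/2 ≈ 2.5000)
Q = -235/2 (Q = (5/2)*(-47) = -235/2 ≈ -117.50)
c = I*√218/2 (c = √(-235/2 + 63) = √(-109/2) = I*√218/2 ≈ 7.3824*I)
T = -285
T + c*(-474) = -285 + (I*√218/2)*(-474) = -285 - 237*I*√218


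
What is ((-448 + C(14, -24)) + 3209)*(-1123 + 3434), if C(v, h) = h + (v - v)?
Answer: 6325207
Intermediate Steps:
C(v, h) = h (C(v, h) = h + 0 = h)
((-448 + C(14, -24)) + 3209)*(-1123 + 3434) = ((-448 - 24) + 3209)*(-1123 + 3434) = (-472 + 3209)*2311 = 2737*2311 = 6325207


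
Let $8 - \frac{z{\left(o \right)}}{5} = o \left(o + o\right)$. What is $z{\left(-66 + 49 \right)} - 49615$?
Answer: $-52465$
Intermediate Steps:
$z{\left(o \right)} = 40 - 10 o^{2}$ ($z{\left(o \right)} = 40 - 5 o \left(o + o\right) = 40 - 5 o 2 o = 40 - 5 \cdot 2 o^{2} = 40 - 10 o^{2}$)
$z{\left(-66 + 49 \right)} - 49615 = \left(40 - 10 \left(-66 + 49\right)^{2}\right) - 49615 = \left(40 - 10 \left(-17\right)^{2}\right) - 49615 = \left(40 - 2890\right) - 49615 = -2850 - 49615 = -52465$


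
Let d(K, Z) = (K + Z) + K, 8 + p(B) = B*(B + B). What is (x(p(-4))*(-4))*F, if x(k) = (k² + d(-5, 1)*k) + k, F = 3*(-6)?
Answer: 27648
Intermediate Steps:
p(B) = -8 + 2*B² (p(B) = -8 + B*(B + B) = -8 + B*(2*B) = -8 + 2*B²)
F = -18
d(K, Z) = Z + 2*K
x(k) = k² - 8*k (x(k) = (k² + (1 + 2*(-5))*k) + k = (k² + (1 - 10)*k) + k = (k² - 9*k) + k = k² - 8*k)
(x(p(-4))*(-4))*F = (((-8 + 2*(-4)²)*(-8 + (-8 + 2*(-4)²)))*(-4))*(-18) = (((-8 + 2*16)*(-8 + (-8 + 2*16)))*(-4))*(-18) = (((-8 + 32)*(-8 + (-8 + 32)))*(-4))*(-18) = ((24*(-8 + 24))*(-4))*(-18) = ((24*16)*(-4))*(-18) = (384*(-4))*(-18) = -1536*(-18) = 27648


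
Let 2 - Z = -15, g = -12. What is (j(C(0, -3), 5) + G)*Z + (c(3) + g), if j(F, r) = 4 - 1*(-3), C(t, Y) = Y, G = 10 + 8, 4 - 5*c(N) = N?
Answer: 2066/5 ≈ 413.20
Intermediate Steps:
c(N) = ⅘ - N/5
G = 18
j(F, r) = 7 (j(F, r) = 4 + 3 = 7)
Z = 17 (Z = 2 - 1*(-15) = 2 + 15 = 17)
(j(C(0, -3), 5) + G)*Z + (c(3) + g) = (7 + 18)*17 + ((⅘ - ⅕*3) - 12) = 25*17 + ((⅘ - ⅗) - 12) = 425 + (⅕ - 12) = 425 - 59/5 = 2066/5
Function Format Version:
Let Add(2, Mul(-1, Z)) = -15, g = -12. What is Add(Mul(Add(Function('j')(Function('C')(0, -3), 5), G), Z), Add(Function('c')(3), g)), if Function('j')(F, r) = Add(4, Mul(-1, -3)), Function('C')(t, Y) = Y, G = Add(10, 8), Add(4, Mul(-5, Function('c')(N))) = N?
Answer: Rational(2066, 5) ≈ 413.20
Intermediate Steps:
Function('c')(N) = Add(Rational(4, 5), Mul(Rational(-1, 5), N))
G = 18
Function('j')(F, r) = 7 (Function('j')(F, r) = Add(4, 3) = 7)
Z = 17 (Z = Add(2, Mul(-1, -15)) = Add(2, 15) = 17)
Add(Mul(Add(Function('j')(Function('C')(0, -3), 5), G), Z), Add(Function('c')(3), g)) = Add(Mul(Add(7, 18), 17), Add(Add(Rational(4, 5), Mul(Rational(-1, 5), 3)), -12)) = Add(Mul(25, 17), Add(Add(Rational(4, 5), Rational(-3, 5)), -12)) = Add(425, Add(Rational(1, 5), -12)) = Add(425, Rational(-59, 5)) = Rational(2066, 5)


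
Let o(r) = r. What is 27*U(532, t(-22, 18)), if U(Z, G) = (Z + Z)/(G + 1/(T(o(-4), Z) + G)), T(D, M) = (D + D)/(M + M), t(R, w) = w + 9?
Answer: 103133520/97063 ≈ 1062.5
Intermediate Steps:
t(R, w) = 9 + w
T(D, M) = D/M (T(D, M) = (2*D)/((2*M)) = (2*D)*(1/(2*M)) = D/M)
U(Z, G) = 2*Z/(G + 1/(G - 4/Z)) (U(Z, G) = (Z + Z)/(G + 1/(-4/Z + G)) = (2*Z)/(G + 1/(G - 4/Z)) = 2*Z/(G + 1/(G - 4/Z)))
27*U(532, t(-22, 18)) = 27*(2*532*(-4 + (9 + 18)*532)/(-4*(9 + 18) + 532*(1 + (9 + 18)²))) = 27*(2*532*(-4 + 27*532)/(-4*27 + 532*(1 + 27²))) = 27*(2*532*(-4 + 14364)/(-108 + 532*(1 + 729))) = 27*(2*532*14360/(-108 + 532*730)) = 27*(2*532*14360/(-108 + 388360)) = 27*(2*532*14360/388252) = 27*(2*532*(1/388252)*14360) = 27*(3819760/97063) = 103133520/97063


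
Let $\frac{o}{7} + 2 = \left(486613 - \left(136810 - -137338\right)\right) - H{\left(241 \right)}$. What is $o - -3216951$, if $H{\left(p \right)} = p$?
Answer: $4702505$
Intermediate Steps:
$o = 1485554$ ($o = -14 + 7 \left(\left(486613 - \left(136810 - -137338\right)\right) - 241\right) = -14 + 7 \left(\left(486613 - \left(136810 + 137338\right)\right) - 241\right) = -14 + 7 \left(\left(486613 - 274148\right) - 241\right) = -14 + 7 \left(212465 - 241\right) = -14 + 7 \cdot 212224 = -14 + 1485568 = 1485554$)
$o - -3216951 = 1485554 - -3216951 = 1485554 + 3216951 = 4702505$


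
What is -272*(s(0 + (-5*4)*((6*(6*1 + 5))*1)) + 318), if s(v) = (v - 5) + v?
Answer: 632944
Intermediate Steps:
s(v) = -5 + 2*v (s(v) = (-5 + v) + v = -5 + 2*v)
-272*(s(0 + (-5*4)*((6*(6*1 + 5))*1)) + 318) = -272*((-5 + 2*(0 + (-5*4)*((6*(6*1 + 5))*1))) + 318) = -272*((-5 + 2*(0 - 20*6*(6 + 5))) + 318) = -272*((-5 + 2*(0 - 20*6*11)) + 318) = -272*((-5 + 2*(0 - 1320)) + 318) = -272*((-5 + 2*(-1320)) + 318) = -272*((-5 - 2640) + 318) = -272*(-2645 + 318) = -272*(-2327) = 632944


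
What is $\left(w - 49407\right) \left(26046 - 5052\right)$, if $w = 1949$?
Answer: $-996333252$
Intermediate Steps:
$\left(w - 49407\right) \left(26046 - 5052\right) = \left(1949 - 49407\right) \left(26046 - 5052\right) = \left(-47458\right) 20994 = -996333252$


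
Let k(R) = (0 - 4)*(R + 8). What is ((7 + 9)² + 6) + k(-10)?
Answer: 270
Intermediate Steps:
k(R) = -32 - 4*R (k(R) = -4*(8 + R) = -32 - 4*R)
((7 + 9)² + 6) + k(-10) = ((7 + 9)² + 6) + (-32 - 4*(-10)) = (16² + 6) + (-32 + 40) = (256 + 6) + 8 = 262 + 8 = 270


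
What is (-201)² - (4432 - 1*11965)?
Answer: 47934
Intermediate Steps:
(-201)² - (4432 - 1*11965) = 40401 - (4432 - 11965) = 40401 - 1*(-7533) = 40401 + 7533 = 47934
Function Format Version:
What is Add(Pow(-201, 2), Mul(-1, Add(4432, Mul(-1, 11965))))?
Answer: 47934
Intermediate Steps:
Add(Pow(-201, 2), Mul(-1, Add(4432, Mul(-1, 11965)))) = Add(40401, Mul(-1, Add(4432, -11965))) = Add(40401, Mul(-1, -7533)) = Add(40401, 7533) = 47934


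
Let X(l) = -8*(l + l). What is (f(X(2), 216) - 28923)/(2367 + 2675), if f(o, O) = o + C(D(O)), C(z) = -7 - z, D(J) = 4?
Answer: -14483/2521 ≈ -5.7449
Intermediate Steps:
X(l) = -16*l
f(o, O) = -11 + o (f(o, O) = o + (-7 - 1*4) = o + (-7 - 4) = o - 11 = -11 + o)
(f(X(2), 216) - 28923)/(2367 + 2675) = ((-11 - 16*2) - 28923)/(2367 + 2675) = ((-11 - 32) - 28923)/5042 = (-43 - 28923)*(1/5042) = -28966*1/5042 = -14483/2521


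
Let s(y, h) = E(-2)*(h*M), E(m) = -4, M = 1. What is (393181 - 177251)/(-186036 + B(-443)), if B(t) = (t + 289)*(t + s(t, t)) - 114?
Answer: -107965/195408 ≈ -0.55251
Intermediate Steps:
s(y, h) = -4*h
B(t) = -114 - 3*t*(289 + t) (B(t) = (t + 289)*(t - 4*t) - 114 = (289 + t)*(-3*t) - 114 = -3*t*(289 + t) - 114 = -114 - 3*t*(289 + t))
(393181 - 177251)/(-186036 + B(-443)) = (393181 - 177251)/(-186036 + (-114 - 867*(-443) - 3*(-443)**2)) = 215930/(-186036 + (-114 + 384081 - 3*196249)) = 215930/(-186036 + (-114 + 384081 - 588747)) = 215930/(-186036 - 204780) = 215930/(-390816) = 215930*(-1/390816) = -107965/195408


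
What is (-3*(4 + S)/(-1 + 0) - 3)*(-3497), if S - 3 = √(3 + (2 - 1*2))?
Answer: -62946 - 10491*√3 ≈ -81117.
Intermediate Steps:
S = 3 + √3 (S = 3 + √(3 + (2 - 1*2)) = 3 + √(3 + (2 - 2)) = 3 + √(3 + 0) = 3 + √3 ≈ 4.7320)
(-3*(4 + S)/(-1 + 0) - 3)*(-3497) = (-3*(4 + (3 + √3))/(-1 + 0) - 3)*(-3497) = (-3*(7 + √3)/(-1) - 3)*(-3497) = (-3*(7 + √3)*(-1) - 3)*(-3497) = (-3*(-7 - √3) - 3)*(-3497) = ((21 + 3*√3) - 3)*(-3497) = (18 + 3*√3)*(-3497) = -62946 - 10491*√3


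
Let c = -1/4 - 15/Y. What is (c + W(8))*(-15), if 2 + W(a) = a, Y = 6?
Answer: -195/4 ≈ -48.750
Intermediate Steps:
W(a) = -2 + a
c = -11/4 (c = -1/4 - 15/6 = -1*¼ - 15*⅙ = -¼ - 5/2 = -11/4 ≈ -2.7500)
(c + W(8))*(-15) = (-11/4 + (-2 + 8))*(-15) = (-11/4 + 6)*(-15) = (13/4)*(-15) = -195/4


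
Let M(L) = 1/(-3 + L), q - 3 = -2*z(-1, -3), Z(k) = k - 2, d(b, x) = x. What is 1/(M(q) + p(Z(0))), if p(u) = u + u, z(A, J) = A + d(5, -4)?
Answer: -10/39 ≈ -0.25641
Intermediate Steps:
Z(k) = -2 + k
z(A, J) = -4 + A (z(A, J) = A - 4 = -4 + A)
q = 13 (q = 3 - 2*(-4 - 1) = 3 - 2*(-5) = 3 + 10 = 13)
p(u) = 2*u
1/(M(q) + p(Z(0))) = 1/(1/(-3 + 13) + 2*(-2 + 0)) = 1/(1/10 + 2*(-2)) = 1/(⅒ - 4) = 1/(-39/10) = -10/39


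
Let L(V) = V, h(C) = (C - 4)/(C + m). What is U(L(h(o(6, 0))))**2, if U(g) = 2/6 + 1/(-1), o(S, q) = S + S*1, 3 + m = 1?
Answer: 4/9 ≈ 0.44444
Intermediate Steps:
m = -2 (m = -3 + 1 = -2)
o(S, q) = 2*S (o(S, q) = S + S = 2*S)
h(C) = (-4 + C)/(-2 + C) (h(C) = (C - 4)/(C - 2) = (-4 + C)/(-2 + C))
U(g) = -2/3 (U(g) = 2*(1/6) + 1*(-1) = 1/3 - 1 = -2/3)
U(L(h(o(6, 0))))**2 = (-2/3)**2 = 4/9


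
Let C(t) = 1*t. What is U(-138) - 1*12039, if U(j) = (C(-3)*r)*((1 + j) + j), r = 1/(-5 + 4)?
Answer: -12864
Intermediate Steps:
C(t) = t
r = -1 (r = 1/(-1) = -1)
U(j) = 3 + 6*j (U(j) = (-3*(-1))*((1 + j) + j) = 3*(1 + 2*j) = 3 + 6*j)
U(-138) - 1*12039 = (3 + 6*(-138)) - 1*12039 = (3 - 828) - 12039 = -825 - 12039 = -12864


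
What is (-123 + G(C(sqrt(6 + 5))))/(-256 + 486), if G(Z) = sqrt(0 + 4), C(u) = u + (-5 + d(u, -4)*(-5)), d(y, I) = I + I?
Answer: -121/230 ≈ -0.52609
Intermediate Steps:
d(y, I) = 2*I
C(u) = 35 + u (C(u) = u + (-5 + (2*(-4))*(-5)) = u + (-5 - 8*(-5)) = u + (-5 + 40) = u + 35 = 35 + u)
G(Z) = 2 (G(Z) = sqrt(4) = 2)
(-123 + G(C(sqrt(6 + 5))))/(-256 + 486) = (-123 + 2)/(-256 + 486) = -121/230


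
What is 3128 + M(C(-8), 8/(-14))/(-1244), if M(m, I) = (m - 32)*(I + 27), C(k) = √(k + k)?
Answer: 6811136/2177 - 185*I/2177 ≈ 3128.7 - 0.084979*I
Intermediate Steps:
C(k) = √2*√k (C(k) = √(2*k) = √2*√k)
M(m, I) = (-32 + m)*(27 + I)
3128 + M(C(-8), 8/(-14))/(-1244) = 3128 + (-864 - 256/(-14) + 27*(√2*√(-8)) + (8/(-14))*(√2*√(-8)))/(-1244) = 3128 + (-864 - 256*(-1)/14 + 27*(√2*(2*I*√2)) + (8*(-1/14))*(√2*(2*I*√2)))*(-1/1244) = 3128 + (-864 - 32*(-4/7) + 27*(4*I) - 16*I/7)*(-1/1244) = 3128 + (-864 + 128/7 + 108*I - 16*I/7)*(-1/1244) = 3128 + (-5920/7 + 740*I/7)*(-1/1244) = 3128 + (1480/2177 - 185*I/2177) = 6811136/2177 - 185*I/2177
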